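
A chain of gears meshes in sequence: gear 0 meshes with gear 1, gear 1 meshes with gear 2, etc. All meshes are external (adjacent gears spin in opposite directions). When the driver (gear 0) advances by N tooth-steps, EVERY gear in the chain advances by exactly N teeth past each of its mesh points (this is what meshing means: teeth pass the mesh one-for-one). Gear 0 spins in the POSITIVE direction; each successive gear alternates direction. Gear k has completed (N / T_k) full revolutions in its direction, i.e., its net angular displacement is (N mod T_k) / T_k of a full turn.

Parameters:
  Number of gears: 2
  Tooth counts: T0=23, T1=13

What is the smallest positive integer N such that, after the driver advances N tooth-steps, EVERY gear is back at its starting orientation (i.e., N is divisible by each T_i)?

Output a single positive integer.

Gear k returns to start when N is a multiple of T_k.
All gears at start simultaneously when N is a common multiple of [23, 13]; the smallest such N is lcm(23, 13).
Start: lcm = T0 = 23
Fold in T1=13: gcd(23, 13) = 1; lcm(23, 13) = 23 * 13 / 1 = 299 / 1 = 299
Full cycle length = 299

Answer: 299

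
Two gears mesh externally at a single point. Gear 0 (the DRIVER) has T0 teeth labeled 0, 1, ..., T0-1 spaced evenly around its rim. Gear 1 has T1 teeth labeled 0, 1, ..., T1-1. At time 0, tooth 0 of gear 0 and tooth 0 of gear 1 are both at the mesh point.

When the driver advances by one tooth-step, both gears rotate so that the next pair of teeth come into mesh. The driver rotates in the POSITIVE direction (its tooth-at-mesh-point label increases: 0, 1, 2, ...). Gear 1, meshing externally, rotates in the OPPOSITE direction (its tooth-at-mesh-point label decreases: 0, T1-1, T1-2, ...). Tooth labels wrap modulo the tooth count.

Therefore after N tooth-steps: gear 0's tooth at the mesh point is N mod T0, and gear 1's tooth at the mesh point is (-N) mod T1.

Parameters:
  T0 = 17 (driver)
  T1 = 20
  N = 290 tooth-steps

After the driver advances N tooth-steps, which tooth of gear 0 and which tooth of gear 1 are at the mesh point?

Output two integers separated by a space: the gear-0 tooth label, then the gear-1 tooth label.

Gear 0 (driver, T0=17): tooth at mesh = N mod T0
  290 = 17 * 17 + 1, so 290 mod 17 = 1
  gear 0 tooth = 1
Gear 1 (driven, T1=20): tooth at mesh = (-N) mod T1
  290 = 14 * 20 + 10, so 290 mod 20 = 10
  (-290) mod 20 = (-10) mod 20 = 20 - 10 = 10
Mesh after 290 steps: gear-0 tooth 1 meets gear-1 tooth 10

Answer: 1 10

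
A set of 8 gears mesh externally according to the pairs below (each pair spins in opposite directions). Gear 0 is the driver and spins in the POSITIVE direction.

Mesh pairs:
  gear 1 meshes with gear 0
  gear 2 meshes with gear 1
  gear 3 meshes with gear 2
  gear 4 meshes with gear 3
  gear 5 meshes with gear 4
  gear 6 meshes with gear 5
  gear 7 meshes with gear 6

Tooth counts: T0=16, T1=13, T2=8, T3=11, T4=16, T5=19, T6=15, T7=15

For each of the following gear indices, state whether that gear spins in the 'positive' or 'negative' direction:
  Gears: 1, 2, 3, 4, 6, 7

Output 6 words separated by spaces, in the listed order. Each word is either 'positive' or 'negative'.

Answer: negative positive negative positive positive negative

Derivation:
Gear 0 (driver): positive (depth 0)
  gear 1: meshes with gear 0 -> depth 1 -> negative (opposite of gear 0)
  gear 2: meshes with gear 1 -> depth 2 -> positive (opposite of gear 1)
  gear 3: meshes with gear 2 -> depth 3 -> negative (opposite of gear 2)
  gear 4: meshes with gear 3 -> depth 4 -> positive (opposite of gear 3)
  gear 5: meshes with gear 4 -> depth 5 -> negative (opposite of gear 4)
  gear 6: meshes with gear 5 -> depth 6 -> positive (opposite of gear 5)
  gear 7: meshes with gear 6 -> depth 7 -> negative (opposite of gear 6)
Queried indices 1, 2, 3, 4, 6, 7 -> negative, positive, negative, positive, positive, negative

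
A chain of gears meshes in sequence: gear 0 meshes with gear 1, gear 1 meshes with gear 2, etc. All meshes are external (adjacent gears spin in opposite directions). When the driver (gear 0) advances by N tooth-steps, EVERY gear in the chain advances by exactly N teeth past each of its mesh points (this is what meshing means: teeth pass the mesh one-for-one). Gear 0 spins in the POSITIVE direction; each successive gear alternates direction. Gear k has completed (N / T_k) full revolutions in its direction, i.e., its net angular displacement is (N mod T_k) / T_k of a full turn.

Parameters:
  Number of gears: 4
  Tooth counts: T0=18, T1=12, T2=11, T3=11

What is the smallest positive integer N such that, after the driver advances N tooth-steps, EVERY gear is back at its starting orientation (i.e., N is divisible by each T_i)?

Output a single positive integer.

Gear k returns to start when N is a multiple of T_k.
All gears at start simultaneously when N is a common multiple of [18, 12, 11, 11]; the smallest such N is lcm(18, 12, 11, 11).
Start: lcm = T0 = 18
Fold in T1=12: gcd(18, 12) = 6; lcm(18, 12) = 18 * 12 / 6 = 216 / 6 = 36
Fold in T2=11: gcd(36, 11) = 1; lcm(36, 11) = 36 * 11 / 1 = 396 / 1 = 396
Fold in T3=11: gcd(396, 11) = 11; lcm(396, 11) = 396 * 11 / 11 = 4356 / 11 = 396
Full cycle length = 396

Answer: 396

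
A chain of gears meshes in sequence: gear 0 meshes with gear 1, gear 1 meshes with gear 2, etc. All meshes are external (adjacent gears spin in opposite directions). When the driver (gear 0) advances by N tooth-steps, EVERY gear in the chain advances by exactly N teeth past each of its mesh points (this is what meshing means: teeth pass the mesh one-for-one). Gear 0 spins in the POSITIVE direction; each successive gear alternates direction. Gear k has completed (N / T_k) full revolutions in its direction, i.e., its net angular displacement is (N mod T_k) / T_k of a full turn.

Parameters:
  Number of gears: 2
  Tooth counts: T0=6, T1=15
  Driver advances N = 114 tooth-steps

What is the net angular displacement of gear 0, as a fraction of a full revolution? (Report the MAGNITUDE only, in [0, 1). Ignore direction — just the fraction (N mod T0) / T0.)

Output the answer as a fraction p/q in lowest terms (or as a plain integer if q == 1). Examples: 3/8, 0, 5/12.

Answer: 0

Derivation:
Chain of 2 gears, tooth counts: [6, 15]
  gear 0: T0=6, direction=positive, advance = 114 mod 6 = 0 teeth = 0/6 turn
  gear 1: T1=15, direction=negative, advance = 114 mod 15 = 9 teeth = 9/15 turn
Gear 0: 114 mod 6 = 0
Fraction = 0 / 6 = 0/1 (gcd(0,6)=6) = 0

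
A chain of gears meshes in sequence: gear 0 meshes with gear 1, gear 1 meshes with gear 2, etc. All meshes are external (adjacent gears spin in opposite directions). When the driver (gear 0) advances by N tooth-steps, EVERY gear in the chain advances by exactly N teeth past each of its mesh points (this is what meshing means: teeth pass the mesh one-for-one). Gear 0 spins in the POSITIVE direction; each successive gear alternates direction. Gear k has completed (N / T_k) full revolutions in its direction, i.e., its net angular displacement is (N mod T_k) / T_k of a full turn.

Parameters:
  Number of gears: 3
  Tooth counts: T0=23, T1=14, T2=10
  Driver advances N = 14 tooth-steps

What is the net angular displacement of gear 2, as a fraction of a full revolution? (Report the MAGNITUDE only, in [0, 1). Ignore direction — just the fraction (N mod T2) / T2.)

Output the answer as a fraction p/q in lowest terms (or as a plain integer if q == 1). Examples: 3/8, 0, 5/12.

Answer: 2/5

Derivation:
Chain of 3 gears, tooth counts: [23, 14, 10]
  gear 0: T0=23, direction=positive, advance = 14 mod 23 = 14 teeth = 14/23 turn
  gear 1: T1=14, direction=negative, advance = 14 mod 14 = 0 teeth = 0/14 turn
  gear 2: T2=10, direction=positive, advance = 14 mod 10 = 4 teeth = 4/10 turn
Gear 2: 14 mod 10 = 4
Fraction = 4 / 10 = 2/5 (gcd(4,10)=2) = 2/5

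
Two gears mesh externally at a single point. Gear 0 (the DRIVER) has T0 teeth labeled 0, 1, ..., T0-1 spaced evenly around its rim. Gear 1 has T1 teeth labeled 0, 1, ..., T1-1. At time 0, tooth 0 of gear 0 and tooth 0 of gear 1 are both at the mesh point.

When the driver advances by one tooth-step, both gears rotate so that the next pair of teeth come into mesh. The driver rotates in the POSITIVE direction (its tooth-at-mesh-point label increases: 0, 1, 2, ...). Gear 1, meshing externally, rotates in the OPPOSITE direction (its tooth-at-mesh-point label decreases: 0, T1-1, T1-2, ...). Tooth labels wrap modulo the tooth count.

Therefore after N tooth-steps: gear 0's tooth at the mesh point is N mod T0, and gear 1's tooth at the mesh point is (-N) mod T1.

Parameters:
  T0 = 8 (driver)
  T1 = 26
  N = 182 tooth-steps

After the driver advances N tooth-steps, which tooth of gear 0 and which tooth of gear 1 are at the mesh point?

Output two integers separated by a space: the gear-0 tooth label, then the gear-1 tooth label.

Gear 0 (driver, T0=8): tooth at mesh = N mod T0
  182 = 22 * 8 + 6, so 182 mod 8 = 6
  gear 0 tooth = 6
Gear 1 (driven, T1=26): tooth at mesh = (-N) mod T1
  182 = 7 * 26 + 0, so 182 mod 26 = 0
  (-182) mod 26 = 0
Mesh after 182 steps: gear-0 tooth 6 meets gear-1 tooth 0

Answer: 6 0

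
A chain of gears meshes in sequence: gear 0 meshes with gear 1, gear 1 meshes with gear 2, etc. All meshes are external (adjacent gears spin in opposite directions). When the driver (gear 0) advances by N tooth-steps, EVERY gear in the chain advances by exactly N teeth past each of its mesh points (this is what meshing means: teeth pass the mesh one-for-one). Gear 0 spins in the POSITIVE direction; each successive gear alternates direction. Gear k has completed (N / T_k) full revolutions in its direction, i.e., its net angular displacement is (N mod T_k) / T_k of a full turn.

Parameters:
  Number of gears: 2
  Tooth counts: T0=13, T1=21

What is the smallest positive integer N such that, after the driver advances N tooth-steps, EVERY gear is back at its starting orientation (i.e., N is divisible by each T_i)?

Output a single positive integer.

Gear k returns to start when N is a multiple of T_k.
All gears at start simultaneously when N is a common multiple of [13, 21]; the smallest such N is lcm(13, 21).
Start: lcm = T0 = 13
Fold in T1=21: gcd(13, 21) = 1; lcm(13, 21) = 13 * 21 / 1 = 273 / 1 = 273
Full cycle length = 273

Answer: 273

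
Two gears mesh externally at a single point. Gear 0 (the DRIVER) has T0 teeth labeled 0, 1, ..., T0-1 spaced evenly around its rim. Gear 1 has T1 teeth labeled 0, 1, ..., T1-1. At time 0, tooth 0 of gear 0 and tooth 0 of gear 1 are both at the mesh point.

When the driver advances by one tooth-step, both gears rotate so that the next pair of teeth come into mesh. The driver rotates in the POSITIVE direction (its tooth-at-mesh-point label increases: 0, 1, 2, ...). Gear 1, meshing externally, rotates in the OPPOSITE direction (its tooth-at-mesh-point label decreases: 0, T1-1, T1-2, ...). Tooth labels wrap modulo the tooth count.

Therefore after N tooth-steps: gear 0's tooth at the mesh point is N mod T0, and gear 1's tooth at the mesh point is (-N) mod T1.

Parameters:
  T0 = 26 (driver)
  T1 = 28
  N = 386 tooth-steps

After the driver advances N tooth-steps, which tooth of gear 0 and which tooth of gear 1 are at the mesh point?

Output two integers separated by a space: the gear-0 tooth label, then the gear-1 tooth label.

Answer: 22 6

Derivation:
Gear 0 (driver, T0=26): tooth at mesh = N mod T0
  386 = 14 * 26 + 22, so 386 mod 26 = 22
  gear 0 tooth = 22
Gear 1 (driven, T1=28): tooth at mesh = (-N) mod T1
  386 = 13 * 28 + 22, so 386 mod 28 = 22
  (-386) mod 28 = (-22) mod 28 = 28 - 22 = 6
Mesh after 386 steps: gear-0 tooth 22 meets gear-1 tooth 6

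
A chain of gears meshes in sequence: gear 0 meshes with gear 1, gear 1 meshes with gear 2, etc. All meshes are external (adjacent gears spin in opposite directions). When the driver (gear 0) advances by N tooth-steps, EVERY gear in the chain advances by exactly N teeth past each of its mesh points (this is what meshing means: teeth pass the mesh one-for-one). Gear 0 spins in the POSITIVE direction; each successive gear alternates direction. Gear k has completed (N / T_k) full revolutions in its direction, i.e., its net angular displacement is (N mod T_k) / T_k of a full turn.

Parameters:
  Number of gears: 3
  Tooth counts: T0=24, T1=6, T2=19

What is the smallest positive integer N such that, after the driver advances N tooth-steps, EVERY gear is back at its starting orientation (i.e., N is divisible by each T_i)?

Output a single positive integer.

Gear k returns to start when N is a multiple of T_k.
All gears at start simultaneously when N is a common multiple of [24, 6, 19]; the smallest such N is lcm(24, 6, 19).
Start: lcm = T0 = 24
Fold in T1=6: gcd(24, 6) = 6; lcm(24, 6) = 24 * 6 / 6 = 144 / 6 = 24
Fold in T2=19: gcd(24, 19) = 1; lcm(24, 19) = 24 * 19 / 1 = 456 / 1 = 456
Full cycle length = 456

Answer: 456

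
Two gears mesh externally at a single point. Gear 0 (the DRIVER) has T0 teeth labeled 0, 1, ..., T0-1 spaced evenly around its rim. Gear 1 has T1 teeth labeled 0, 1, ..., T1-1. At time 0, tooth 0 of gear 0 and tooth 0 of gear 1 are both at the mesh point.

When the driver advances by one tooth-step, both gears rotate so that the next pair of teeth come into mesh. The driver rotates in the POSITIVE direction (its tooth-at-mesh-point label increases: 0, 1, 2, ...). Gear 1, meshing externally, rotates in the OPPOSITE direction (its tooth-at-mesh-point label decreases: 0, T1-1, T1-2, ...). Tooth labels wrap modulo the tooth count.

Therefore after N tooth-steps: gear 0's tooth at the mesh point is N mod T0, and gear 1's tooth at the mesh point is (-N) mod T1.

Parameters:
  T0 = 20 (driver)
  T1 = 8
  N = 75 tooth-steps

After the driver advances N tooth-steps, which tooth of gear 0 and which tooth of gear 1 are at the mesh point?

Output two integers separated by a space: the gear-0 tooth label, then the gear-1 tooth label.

Answer: 15 5

Derivation:
Gear 0 (driver, T0=20): tooth at mesh = N mod T0
  75 = 3 * 20 + 15, so 75 mod 20 = 15
  gear 0 tooth = 15
Gear 1 (driven, T1=8): tooth at mesh = (-N) mod T1
  75 = 9 * 8 + 3, so 75 mod 8 = 3
  (-75) mod 8 = (-3) mod 8 = 8 - 3 = 5
Mesh after 75 steps: gear-0 tooth 15 meets gear-1 tooth 5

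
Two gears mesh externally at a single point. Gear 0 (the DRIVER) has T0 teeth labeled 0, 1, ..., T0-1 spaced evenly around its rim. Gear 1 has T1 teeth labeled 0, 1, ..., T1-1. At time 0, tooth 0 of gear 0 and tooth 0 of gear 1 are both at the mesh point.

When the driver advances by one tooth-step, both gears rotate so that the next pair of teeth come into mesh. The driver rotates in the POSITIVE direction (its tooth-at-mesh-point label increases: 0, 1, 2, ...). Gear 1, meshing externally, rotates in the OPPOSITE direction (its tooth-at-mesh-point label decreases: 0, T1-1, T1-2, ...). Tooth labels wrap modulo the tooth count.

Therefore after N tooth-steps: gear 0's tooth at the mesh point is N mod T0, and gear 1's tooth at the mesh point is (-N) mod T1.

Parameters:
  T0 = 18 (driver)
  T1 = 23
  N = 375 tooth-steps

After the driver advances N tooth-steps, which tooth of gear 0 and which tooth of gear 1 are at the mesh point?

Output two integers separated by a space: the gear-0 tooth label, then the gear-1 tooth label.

Answer: 15 16

Derivation:
Gear 0 (driver, T0=18): tooth at mesh = N mod T0
  375 = 20 * 18 + 15, so 375 mod 18 = 15
  gear 0 tooth = 15
Gear 1 (driven, T1=23): tooth at mesh = (-N) mod T1
  375 = 16 * 23 + 7, so 375 mod 23 = 7
  (-375) mod 23 = (-7) mod 23 = 23 - 7 = 16
Mesh after 375 steps: gear-0 tooth 15 meets gear-1 tooth 16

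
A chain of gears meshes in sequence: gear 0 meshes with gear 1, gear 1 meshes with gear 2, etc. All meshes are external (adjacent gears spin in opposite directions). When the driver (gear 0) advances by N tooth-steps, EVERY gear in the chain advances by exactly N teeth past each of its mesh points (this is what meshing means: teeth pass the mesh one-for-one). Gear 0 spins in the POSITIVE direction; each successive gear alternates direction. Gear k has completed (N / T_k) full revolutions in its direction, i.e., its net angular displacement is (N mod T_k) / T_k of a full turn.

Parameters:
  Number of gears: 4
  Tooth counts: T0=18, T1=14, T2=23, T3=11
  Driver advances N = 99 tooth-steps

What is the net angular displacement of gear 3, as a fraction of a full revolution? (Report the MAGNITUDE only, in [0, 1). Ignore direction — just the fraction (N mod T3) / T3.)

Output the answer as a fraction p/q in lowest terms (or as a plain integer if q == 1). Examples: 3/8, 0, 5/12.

Answer: 0

Derivation:
Chain of 4 gears, tooth counts: [18, 14, 23, 11]
  gear 0: T0=18, direction=positive, advance = 99 mod 18 = 9 teeth = 9/18 turn
  gear 1: T1=14, direction=negative, advance = 99 mod 14 = 1 teeth = 1/14 turn
  gear 2: T2=23, direction=positive, advance = 99 mod 23 = 7 teeth = 7/23 turn
  gear 3: T3=11, direction=negative, advance = 99 mod 11 = 0 teeth = 0/11 turn
Gear 3: 99 mod 11 = 0
Fraction = 0 / 11 = 0/1 (gcd(0,11)=11) = 0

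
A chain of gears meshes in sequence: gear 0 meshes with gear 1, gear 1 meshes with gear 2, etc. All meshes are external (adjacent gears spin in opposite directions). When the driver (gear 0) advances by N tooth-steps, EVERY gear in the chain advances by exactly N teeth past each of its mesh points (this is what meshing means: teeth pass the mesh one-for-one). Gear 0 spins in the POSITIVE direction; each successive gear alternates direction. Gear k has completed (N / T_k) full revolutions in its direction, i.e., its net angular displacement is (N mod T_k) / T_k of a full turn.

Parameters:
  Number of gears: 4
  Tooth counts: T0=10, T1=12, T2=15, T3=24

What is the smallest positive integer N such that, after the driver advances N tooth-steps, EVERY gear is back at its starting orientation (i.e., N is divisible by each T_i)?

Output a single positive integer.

Answer: 120

Derivation:
Gear k returns to start when N is a multiple of T_k.
All gears at start simultaneously when N is a common multiple of [10, 12, 15, 24]; the smallest such N is lcm(10, 12, 15, 24).
Start: lcm = T0 = 10
Fold in T1=12: gcd(10, 12) = 2; lcm(10, 12) = 10 * 12 / 2 = 120 / 2 = 60
Fold in T2=15: gcd(60, 15) = 15; lcm(60, 15) = 60 * 15 / 15 = 900 / 15 = 60
Fold in T3=24: gcd(60, 24) = 12; lcm(60, 24) = 60 * 24 / 12 = 1440 / 12 = 120
Full cycle length = 120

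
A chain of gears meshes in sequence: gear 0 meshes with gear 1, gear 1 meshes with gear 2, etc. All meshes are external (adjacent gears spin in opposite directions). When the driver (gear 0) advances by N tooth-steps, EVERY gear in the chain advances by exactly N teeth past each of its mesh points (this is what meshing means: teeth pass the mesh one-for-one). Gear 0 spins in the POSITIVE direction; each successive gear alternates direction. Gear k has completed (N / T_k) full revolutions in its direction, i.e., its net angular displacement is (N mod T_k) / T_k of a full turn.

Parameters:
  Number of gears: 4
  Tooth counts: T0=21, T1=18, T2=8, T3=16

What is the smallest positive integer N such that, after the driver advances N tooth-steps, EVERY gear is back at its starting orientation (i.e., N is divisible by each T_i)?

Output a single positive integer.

Answer: 1008

Derivation:
Gear k returns to start when N is a multiple of T_k.
All gears at start simultaneously when N is a common multiple of [21, 18, 8, 16]; the smallest such N is lcm(21, 18, 8, 16).
Start: lcm = T0 = 21
Fold in T1=18: gcd(21, 18) = 3; lcm(21, 18) = 21 * 18 / 3 = 378 / 3 = 126
Fold in T2=8: gcd(126, 8) = 2; lcm(126, 8) = 126 * 8 / 2 = 1008 / 2 = 504
Fold in T3=16: gcd(504, 16) = 8; lcm(504, 16) = 504 * 16 / 8 = 8064 / 8 = 1008
Full cycle length = 1008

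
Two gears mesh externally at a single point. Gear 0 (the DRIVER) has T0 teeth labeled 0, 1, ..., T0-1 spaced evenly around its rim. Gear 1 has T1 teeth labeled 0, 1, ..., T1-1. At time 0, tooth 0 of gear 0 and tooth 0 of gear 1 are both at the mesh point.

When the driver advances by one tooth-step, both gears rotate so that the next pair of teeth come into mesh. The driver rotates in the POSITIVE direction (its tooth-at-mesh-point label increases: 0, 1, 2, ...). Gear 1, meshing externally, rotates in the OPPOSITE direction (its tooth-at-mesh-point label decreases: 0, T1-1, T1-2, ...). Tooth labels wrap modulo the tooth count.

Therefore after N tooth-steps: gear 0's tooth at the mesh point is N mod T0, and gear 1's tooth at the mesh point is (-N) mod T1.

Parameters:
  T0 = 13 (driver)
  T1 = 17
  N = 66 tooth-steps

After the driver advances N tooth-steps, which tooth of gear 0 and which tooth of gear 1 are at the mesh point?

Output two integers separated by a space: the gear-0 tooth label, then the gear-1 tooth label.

Answer: 1 2

Derivation:
Gear 0 (driver, T0=13): tooth at mesh = N mod T0
  66 = 5 * 13 + 1, so 66 mod 13 = 1
  gear 0 tooth = 1
Gear 1 (driven, T1=17): tooth at mesh = (-N) mod T1
  66 = 3 * 17 + 15, so 66 mod 17 = 15
  (-66) mod 17 = (-15) mod 17 = 17 - 15 = 2
Mesh after 66 steps: gear-0 tooth 1 meets gear-1 tooth 2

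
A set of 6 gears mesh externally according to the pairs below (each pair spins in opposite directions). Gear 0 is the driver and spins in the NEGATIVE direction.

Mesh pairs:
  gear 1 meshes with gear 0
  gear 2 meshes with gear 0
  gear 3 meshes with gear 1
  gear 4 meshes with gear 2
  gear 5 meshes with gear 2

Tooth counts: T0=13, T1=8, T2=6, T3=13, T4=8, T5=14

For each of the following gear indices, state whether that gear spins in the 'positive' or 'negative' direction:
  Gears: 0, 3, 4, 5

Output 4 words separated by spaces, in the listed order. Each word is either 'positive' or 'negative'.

Gear 0 (driver): negative (depth 0)
  gear 1: meshes with gear 0 -> depth 1 -> positive (opposite of gear 0)
  gear 2: meshes with gear 0 -> depth 1 -> positive (opposite of gear 0)
  gear 3: meshes with gear 1 -> depth 2 -> negative (opposite of gear 1)
  gear 4: meshes with gear 2 -> depth 2 -> negative (opposite of gear 2)
  gear 5: meshes with gear 2 -> depth 2 -> negative (opposite of gear 2)
Queried indices 0, 3, 4, 5 -> negative, negative, negative, negative

Answer: negative negative negative negative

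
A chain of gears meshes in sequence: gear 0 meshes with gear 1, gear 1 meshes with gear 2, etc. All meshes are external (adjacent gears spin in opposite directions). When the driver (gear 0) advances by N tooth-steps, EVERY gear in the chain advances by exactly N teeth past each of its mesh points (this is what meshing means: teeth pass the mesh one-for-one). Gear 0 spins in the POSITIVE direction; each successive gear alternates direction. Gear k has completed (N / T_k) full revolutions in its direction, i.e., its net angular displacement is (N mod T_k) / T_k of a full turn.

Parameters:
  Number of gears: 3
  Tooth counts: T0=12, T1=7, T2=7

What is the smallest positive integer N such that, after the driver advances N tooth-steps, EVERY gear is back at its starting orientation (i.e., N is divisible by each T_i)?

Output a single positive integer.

Answer: 84

Derivation:
Gear k returns to start when N is a multiple of T_k.
All gears at start simultaneously when N is a common multiple of [12, 7, 7]; the smallest such N is lcm(12, 7, 7).
Start: lcm = T0 = 12
Fold in T1=7: gcd(12, 7) = 1; lcm(12, 7) = 12 * 7 / 1 = 84 / 1 = 84
Fold in T2=7: gcd(84, 7) = 7; lcm(84, 7) = 84 * 7 / 7 = 588 / 7 = 84
Full cycle length = 84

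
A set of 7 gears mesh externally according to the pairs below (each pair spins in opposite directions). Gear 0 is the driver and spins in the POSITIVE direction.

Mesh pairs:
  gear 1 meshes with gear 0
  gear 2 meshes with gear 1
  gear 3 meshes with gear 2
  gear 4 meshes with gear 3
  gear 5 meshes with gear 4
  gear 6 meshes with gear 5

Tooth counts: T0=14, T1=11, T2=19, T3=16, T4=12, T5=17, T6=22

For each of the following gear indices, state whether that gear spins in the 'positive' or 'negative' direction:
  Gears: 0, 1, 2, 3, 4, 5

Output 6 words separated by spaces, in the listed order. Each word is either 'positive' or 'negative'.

Answer: positive negative positive negative positive negative

Derivation:
Gear 0 (driver): positive (depth 0)
  gear 1: meshes with gear 0 -> depth 1 -> negative (opposite of gear 0)
  gear 2: meshes with gear 1 -> depth 2 -> positive (opposite of gear 1)
  gear 3: meshes with gear 2 -> depth 3 -> negative (opposite of gear 2)
  gear 4: meshes with gear 3 -> depth 4 -> positive (opposite of gear 3)
  gear 5: meshes with gear 4 -> depth 5 -> negative (opposite of gear 4)
  gear 6: meshes with gear 5 -> depth 6 -> positive (opposite of gear 5)
Queried indices 0, 1, 2, 3, 4, 5 -> positive, negative, positive, negative, positive, negative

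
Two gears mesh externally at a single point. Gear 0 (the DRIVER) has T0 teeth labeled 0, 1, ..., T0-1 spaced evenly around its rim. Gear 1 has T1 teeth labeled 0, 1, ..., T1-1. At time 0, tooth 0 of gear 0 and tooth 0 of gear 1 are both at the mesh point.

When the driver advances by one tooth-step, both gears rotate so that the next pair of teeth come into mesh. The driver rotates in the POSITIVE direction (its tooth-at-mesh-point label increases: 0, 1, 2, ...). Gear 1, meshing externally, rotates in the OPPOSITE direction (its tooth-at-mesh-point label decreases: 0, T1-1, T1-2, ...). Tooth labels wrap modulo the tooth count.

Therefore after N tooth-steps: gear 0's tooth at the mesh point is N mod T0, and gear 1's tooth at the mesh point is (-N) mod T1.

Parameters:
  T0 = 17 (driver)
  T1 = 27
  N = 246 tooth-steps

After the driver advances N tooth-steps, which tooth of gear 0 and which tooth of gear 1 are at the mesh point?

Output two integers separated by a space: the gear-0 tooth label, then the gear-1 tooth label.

Answer: 8 24

Derivation:
Gear 0 (driver, T0=17): tooth at mesh = N mod T0
  246 = 14 * 17 + 8, so 246 mod 17 = 8
  gear 0 tooth = 8
Gear 1 (driven, T1=27): tooth at mesh = (-N) mod T1
  246 = 9 * 27 + 3, so 246 mod 27 = 3
  (-246) mod 27 = (-3) mod 27 = 27 - 3 = 24
Mesh after 246 steps: gear-0 tooth 8 meets gear-1 tooth 24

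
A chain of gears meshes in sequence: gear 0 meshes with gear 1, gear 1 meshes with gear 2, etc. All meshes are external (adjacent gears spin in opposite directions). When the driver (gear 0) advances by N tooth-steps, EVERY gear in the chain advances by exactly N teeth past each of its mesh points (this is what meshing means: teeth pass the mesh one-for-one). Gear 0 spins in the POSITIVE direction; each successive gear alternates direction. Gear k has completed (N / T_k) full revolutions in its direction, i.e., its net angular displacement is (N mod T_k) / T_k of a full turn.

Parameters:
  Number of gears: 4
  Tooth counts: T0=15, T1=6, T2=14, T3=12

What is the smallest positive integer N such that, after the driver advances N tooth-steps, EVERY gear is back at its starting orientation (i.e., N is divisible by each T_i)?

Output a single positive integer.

Gear k returns to start when N is a multiple of T_k.
All gears at start simultaneously when N is a common multiple of [15, 6, 14, 12]; the smallest such N is lcm(15, 6, 14, 12).
Start: lcm = T0 = 15
Fold in T1=6: gcd(15, 6) = 3; lcm(15, 6) = 15 * 6 / 3 = 90 / 3 = 30
Fold in T2=14: gcd(30, 14) = 2; lcm(30, 14) = 30 * 14 / 2 = 420 / 2 = 210
Fold in T3=12: gcd(210, 12) = 6; lcm(210, 12) = 210 * 12 / 6 = 2520 / 6 = 420
Full cycle length = 420

Answer: 420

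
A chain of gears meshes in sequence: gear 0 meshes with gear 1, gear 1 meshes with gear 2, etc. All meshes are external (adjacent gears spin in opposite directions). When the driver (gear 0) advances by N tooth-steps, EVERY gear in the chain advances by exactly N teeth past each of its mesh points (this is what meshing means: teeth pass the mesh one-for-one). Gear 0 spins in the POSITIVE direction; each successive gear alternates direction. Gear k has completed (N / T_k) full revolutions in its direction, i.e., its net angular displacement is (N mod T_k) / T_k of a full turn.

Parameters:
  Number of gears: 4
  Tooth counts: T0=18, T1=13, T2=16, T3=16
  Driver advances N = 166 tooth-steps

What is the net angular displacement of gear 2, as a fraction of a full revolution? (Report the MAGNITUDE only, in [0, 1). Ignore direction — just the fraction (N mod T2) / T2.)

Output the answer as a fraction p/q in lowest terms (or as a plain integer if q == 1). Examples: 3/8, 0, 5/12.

Chain of 4 gears, tooth counts: [18, 13, 16, 16]
  gear 0: T0=18, direction=positive, advance = 166 mod 18 = 4 teeth = 4/18 turn
  gear 1: T1=13, direction=negative, advance = 166 mod 13 = 10 teeth = 10/13 turn
  gear 2: T2=16, direction=positive, advance = 166 mod 16 = 6 teeth = 6/16 turn
  gear 3: T3=16, direction=negative, advance = 166 mod 16 = 6 teeth = 6/16 turn
Gear 2: 166 mod 16 = 6
Fraction = 6 / 16 = 3/8 (gcd(6,16)=2) = 3/8

Answer: 3/8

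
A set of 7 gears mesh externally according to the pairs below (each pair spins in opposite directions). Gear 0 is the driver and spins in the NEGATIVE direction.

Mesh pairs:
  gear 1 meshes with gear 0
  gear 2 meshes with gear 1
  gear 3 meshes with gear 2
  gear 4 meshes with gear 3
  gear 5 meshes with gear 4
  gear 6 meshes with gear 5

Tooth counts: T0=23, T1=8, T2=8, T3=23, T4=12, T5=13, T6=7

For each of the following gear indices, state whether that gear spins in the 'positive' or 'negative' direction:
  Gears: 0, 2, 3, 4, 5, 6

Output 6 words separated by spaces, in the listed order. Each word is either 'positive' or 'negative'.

Answer: negative negative positive negative positive negative

Derivation:
Gear 0 (driver): negative (depth 0)
  gear 1: meshes with gear 0 -> depth 1 -> positive (opposite of gear 0)
  gear 2: meshes with gear 1 -> depth 2 -> negative (opposite of gear 1)
  gear 3: meshes with gear 2 -> depth 3 -> positive (opposite of gear 2)
  gear 4: meshes with gear 3 -> depth 4 -> negative (opposite of gear 3)
  gear 5: meshes with gear 4 -> depth 5 -> positive (opposite of gear 4)
  gear 6: meshes with gear 5 -> depth 6 -> negative (opposite of gear 5)
Queried indices 0, 2, 3, 4, 5, 6 -> negative, negative, positive, negative, positive, negative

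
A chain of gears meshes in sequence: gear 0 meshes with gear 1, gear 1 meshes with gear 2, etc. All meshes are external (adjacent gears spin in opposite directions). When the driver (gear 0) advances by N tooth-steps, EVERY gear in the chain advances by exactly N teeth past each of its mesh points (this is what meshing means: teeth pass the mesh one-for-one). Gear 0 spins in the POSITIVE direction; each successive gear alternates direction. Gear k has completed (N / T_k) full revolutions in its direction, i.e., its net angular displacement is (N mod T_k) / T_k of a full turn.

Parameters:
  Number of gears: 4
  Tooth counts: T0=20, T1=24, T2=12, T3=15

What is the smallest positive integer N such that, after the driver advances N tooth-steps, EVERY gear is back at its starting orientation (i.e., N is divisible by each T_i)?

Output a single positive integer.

Gear k returns to start when N is a multiple of T_k.
All gears at start simultaneously when N is a common multiple of [20, 24, 12, 15]; the smallest such N is lcm(20, 24, 12, 15).
Start: lcm = T0 = 20
Fold in T1=24: gcd(20, 24) = 4; lcm(20, 24) = 20 * 24 / 4 = 480 / 4 = 120
Fold in T2=12: gcd(120, 12) = 12; lcm(120, 12) = 120 * 12 / 12 = 1440 / 12 = 120
Fold in T3=15: gcd(120, 15) = 15; lcm(120, 15) = 120 * 15 / 15 = 1800 / 15 = 120
Full cycle length = 120

Answer: 120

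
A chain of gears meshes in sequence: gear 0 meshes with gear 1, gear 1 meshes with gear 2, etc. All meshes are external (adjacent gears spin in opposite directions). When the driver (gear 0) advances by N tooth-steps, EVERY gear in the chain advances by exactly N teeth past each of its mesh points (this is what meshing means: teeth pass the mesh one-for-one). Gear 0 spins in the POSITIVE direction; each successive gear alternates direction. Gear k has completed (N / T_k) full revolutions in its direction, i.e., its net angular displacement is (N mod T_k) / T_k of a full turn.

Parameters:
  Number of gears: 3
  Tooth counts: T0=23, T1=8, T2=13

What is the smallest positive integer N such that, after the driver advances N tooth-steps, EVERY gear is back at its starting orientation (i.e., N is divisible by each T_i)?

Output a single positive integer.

Answer: 2392

Derivation:
Gear k returns to start when N is a multiple of T_k.
All gears at start simultaneously when N is a common multiple of [23, 8, 13]; the smallest such N is lcm(23, 8, 13).
Start: lcm = T0 = 23
Fold in T1=8: gcd(23, 8) = 1; lcm(23, 8) = 23 * 8 / 1 = 184 / 1 = 184
Fold in T2=13: gcd(184, 13) = 1; lcm(184, 13) = 184 * 13 / 1 = 2392 / 1 = 2392
Full cycle length = 2392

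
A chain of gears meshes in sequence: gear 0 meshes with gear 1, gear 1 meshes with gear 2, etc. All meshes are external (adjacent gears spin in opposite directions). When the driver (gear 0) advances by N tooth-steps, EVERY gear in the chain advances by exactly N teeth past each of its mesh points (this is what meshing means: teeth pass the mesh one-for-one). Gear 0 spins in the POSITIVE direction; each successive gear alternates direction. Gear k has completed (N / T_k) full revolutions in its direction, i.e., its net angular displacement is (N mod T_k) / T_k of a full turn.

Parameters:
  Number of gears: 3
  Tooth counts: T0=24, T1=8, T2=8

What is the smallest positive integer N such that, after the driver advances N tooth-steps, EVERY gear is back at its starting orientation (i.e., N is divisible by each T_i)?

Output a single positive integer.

Answer: 24

Derivation:
Gear k returns to start when N is a multiple of T_k.
All gears at start simultaneously when N is a common multiple of [24, 8, 8]; the smallest such N is lcm(24, 8, 8).
Start: lcm = T0 = 24
Fold in T1=8: gcd(24, 8) = 8; lcm(24, 8) = 24 * 8 / 8 = 192 / 8 = 24
Fold in T2=8: gcd(24, 8) = 8; lcm(24, 8) = 24 * 8 / 8 = 192 / 8 = 24
Full cycle length = 24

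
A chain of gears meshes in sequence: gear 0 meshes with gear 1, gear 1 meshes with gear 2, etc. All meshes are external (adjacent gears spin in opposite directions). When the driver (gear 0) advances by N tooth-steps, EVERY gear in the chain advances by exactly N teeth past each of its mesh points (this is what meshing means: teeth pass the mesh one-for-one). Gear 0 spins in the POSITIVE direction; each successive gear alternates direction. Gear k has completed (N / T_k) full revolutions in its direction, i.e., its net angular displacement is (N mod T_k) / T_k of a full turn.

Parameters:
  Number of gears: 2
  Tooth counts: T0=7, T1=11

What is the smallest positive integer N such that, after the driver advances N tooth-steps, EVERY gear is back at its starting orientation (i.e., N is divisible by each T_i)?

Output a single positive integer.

Gear k returns to start when N is a multiple of T_k.
All gears at start simultaneously when N is a common multiple of [7, 11]; the smallest such N is lcm(7, 11).
Start: lcm = T0 = 7
Fold in T1=11: gcd(7, 11) = 1; lcm(7, 11) = 7 * 11 / 1 = 77 / 1 = 77
Full cycle length = 77

Answer: 77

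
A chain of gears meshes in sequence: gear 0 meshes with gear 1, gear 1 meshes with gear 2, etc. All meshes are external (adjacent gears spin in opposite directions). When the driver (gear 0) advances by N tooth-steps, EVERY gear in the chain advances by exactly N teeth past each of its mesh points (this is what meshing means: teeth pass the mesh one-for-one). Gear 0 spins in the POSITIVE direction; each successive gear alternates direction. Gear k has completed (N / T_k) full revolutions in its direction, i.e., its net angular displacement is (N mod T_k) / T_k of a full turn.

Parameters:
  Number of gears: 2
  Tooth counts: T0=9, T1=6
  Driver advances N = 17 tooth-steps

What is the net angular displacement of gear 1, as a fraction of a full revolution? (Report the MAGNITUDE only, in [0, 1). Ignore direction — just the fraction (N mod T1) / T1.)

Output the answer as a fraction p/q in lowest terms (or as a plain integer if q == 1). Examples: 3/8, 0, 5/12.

Answer: 5/6

Derivation:
Chain of 2 gears, tooth counts: [9, 6]
  gear 0: T0=9, direction=positive, advance = 17 mod 9 = 8 teeth = 8/9 turn
  gear 1: T1=6, direction=negative, advance = 17 mod 6 = 5 teeth = 5/6 turn
Gear 1: 17 mod 6 = 5
Fraction = 5 / 6 = 5/6 (gcd(5,6)=1) = 5/6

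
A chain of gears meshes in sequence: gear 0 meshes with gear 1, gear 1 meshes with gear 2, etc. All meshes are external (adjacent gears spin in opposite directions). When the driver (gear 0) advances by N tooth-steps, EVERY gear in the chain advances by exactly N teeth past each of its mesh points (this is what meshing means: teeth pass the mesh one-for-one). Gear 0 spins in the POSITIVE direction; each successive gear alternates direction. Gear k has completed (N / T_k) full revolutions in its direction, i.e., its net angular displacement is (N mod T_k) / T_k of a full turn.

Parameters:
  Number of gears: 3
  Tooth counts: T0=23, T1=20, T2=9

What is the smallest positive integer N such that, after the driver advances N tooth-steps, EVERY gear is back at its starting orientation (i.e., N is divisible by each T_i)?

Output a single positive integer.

Answer: 4140

Derivation:
Gear k returns to start when N is a multiple of T_k.
All gears at start simultaneously when N is a common multiple of [23, 20, 9]; the smallest such N is lcm(23, 20, 9).
Start: lcm = T0 = 23
Fold in T1=20: gcd(23, 20) = 1; lcm(23, 20) = 23 * 20 / 1 = 460 / 1 = 460
Fold in T2=9: gcd(460, 9) = 1; lcm(460, 9) = 460 * 9 / 1 = 4140 / 1 = 4140
Full cycle length = 4140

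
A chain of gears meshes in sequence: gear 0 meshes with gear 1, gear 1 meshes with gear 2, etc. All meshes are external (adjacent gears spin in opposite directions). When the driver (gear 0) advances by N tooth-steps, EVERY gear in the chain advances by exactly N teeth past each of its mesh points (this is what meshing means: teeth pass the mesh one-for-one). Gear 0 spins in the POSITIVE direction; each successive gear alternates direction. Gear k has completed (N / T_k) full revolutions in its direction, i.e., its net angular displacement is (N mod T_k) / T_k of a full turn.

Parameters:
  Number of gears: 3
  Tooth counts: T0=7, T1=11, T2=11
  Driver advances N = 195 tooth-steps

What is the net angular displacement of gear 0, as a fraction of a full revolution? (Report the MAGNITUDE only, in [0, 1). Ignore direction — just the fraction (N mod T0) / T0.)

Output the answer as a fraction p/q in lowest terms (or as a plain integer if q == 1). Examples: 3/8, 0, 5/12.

Answer: 6/7

Derivation:
Chain of 3 gears, tooth counts: [7, 11, 11]
  gear 0: T0=7, direction=positive, advance = 195 mod 7 = 6 teeth = 6/7 turn
  gear 1: T1=11, direction=negative, advance = 195 mod 11 = 8 teeth = 8/11 turn
  gear 2: T2=11, direction=positive, advance = 195 mod 11 = 8 teeth = 8/11 turn
Gear 0: 195 mod 7 = 6
Fraction = 6 / 7 = 6/7 (gcd(6,7)=1) = 6/7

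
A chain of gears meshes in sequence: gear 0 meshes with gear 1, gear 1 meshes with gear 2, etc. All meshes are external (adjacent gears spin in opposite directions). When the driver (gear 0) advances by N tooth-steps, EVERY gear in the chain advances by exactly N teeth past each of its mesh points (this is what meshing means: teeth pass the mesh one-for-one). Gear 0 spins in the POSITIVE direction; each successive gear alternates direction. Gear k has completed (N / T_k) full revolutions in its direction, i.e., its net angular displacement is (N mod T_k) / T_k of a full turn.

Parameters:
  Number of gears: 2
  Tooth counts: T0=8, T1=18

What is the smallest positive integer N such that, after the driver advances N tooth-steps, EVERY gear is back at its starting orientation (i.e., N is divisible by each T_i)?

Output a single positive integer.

Answer: 72

Derivation:
Gear k returns to start when N is a multiple of T_k.
All gears at start simultaneously when N is a common multiple of [8, 18]; the smallest such N is lcm(8, 18).
Start: lcm = T0 = 8
Fold in T1=18: gcd(8, 18) = 2; lcm(8, 18) = 8 * 18 / 2 = 144 / 2 = 72
Full cycle length = 72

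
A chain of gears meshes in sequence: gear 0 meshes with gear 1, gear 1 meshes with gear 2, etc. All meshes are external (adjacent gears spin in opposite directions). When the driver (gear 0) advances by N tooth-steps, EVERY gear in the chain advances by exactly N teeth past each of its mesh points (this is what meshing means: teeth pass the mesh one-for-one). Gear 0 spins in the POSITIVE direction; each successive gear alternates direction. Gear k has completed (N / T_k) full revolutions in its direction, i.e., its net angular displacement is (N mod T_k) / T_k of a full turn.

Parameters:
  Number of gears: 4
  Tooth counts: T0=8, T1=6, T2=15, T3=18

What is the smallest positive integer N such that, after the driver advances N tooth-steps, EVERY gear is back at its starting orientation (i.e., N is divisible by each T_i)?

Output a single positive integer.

Answer: 360

Derivation:
Gear k returns to start when N is a multiple of T_k.
All gears at start simultaneously when N is a common multiple of [8, 6, 15, 18]; the smallest such N is lcm(8, 6, 15, 18).
Start: lcm = T0 = 8
Fold in T1=6: gcd(8, 6) = 2; lcm(8, 6) = 8 * 6 / 2 = 48 / 2 = 24
Fold in T2=15: gcd(24, 15) = 3; lcm(24, 15) = 24 * 15 / 3 = 360 / 3 = 120
Fold in T3=18: gcd(120, 18) = 6; lcm(120, 18) = 120 * 18 / 6 = 2160 / 6 = 360
Full cycle length = 360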